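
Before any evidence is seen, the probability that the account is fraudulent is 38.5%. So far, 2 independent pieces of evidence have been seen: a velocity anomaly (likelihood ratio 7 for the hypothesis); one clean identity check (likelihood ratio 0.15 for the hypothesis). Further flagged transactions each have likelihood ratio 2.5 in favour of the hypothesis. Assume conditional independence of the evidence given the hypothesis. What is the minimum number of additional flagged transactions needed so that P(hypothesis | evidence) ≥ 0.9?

3

Prior odds = 0.385/0.615 = 77/123.
Combined Bayes factor of the evidence already in hand = 7 × 0.15 = 1.05.
Odds after that evidence = (77/123) × 1.05 = 539/820.
Target odds = 0.9/0.1 = 9.
Need 2.5ⁿ ≥ 9 ÷ (539/820) = 7380/539.
2.5² = 6.25 falls short of 7380/539 but 2.5³ = 15.625 reaches it, so n = 3.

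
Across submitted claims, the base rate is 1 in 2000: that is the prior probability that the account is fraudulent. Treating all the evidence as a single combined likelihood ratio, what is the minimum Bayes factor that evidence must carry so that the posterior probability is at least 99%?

Prior odds = 0.0005/0.9995 = 1/1999.
Target odds = 0.99/0.01 = 99.
Required Bayes factor = 99 ÷ (1/1999) = 197901.

197901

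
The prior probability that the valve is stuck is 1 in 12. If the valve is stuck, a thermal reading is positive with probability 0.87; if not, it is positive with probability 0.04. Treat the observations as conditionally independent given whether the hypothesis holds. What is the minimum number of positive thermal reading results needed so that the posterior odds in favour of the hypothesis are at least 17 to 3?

Prior odds: (1/12) ÷ (11/12) = 1/11.
Likelihood ratio of a positive = 0.87/0.04 = 21.75.
Target odds = 17/3.
Require 21.75ⁿ ≥ 17/3 ÷ (1/11) = 187/3.
21.75¹ = 21.75 falls short of 187/3 but 21.75² = 473.0625 reaches it, so n = 2.

2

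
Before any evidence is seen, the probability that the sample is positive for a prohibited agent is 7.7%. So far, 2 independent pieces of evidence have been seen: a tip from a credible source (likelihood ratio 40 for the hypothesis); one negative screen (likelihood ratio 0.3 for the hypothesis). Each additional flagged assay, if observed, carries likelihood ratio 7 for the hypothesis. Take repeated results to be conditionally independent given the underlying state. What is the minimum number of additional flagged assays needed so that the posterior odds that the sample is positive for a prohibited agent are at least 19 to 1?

Prior odds = 0.077/0.923 = 77/923.
Combined Bayes factor of the evidence already in hand = 40 × 0.3 = 12.
Odds after that evidence = (77/923) × 12 = 924/923.
Target odds = 19.
Need 7ⁿ ≥ 19 ÷ (924/923) = 17537/924.
7¹ = 7 falls short of 17537/924 but 7² = 49 reaches it, so n = 2.

2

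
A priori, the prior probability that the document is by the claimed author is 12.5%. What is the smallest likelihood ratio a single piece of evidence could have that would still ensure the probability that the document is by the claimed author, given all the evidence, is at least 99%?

Prior odds = 0.125/0.875 = 1/7.
Target odds = 0.99/0.01 = 99.
Required Bayes factor = 99 ÷ (1/7) = 693.

693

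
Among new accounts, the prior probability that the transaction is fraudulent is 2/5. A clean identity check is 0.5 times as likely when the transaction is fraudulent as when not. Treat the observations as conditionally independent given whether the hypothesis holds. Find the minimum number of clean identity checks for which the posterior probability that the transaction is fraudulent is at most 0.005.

8

Prior odds = 0.4/0.6 = 2/3.
Likelihood ratio per clean identity check = 0.5.
Target posterior odds = 0.005/0.995 = 1/199.
Need (2/3) × 0.5ⁿ ≤ 1/199, i.e. 0.5ⁿ ≤ 3/398.
0.5⁷ = 0.0078125 is still above 3/398 but 0.5⁸ = 0.00390625 is at or below it, so n = 8.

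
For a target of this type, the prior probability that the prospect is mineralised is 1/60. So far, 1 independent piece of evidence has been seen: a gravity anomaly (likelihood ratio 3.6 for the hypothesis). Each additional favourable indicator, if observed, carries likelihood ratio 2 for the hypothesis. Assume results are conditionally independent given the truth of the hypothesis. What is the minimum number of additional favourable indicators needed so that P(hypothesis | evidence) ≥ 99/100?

11

Prior odds = (1/60)/(59/60) = 1/59.
Bayes factor of the evidence already in hand = 3.6.
Odds after that evidence = (1/59) × 3.6 = 18/295.
Target odds = 0.99/0.01 = 99.
Need 2ⁿ ≥ 99 ÷ (18/295) = 1622.5.
2¹⁰ = 1024 falls short of 1622.5 but 2¹¹ = 2048 reaches it, so n = 11.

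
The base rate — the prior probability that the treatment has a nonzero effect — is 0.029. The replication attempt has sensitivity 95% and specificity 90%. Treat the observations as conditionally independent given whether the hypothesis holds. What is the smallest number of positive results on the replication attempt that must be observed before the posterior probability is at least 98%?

Prior odds = 0.029/0.971 = 29/971.
False-positive rate = 1 − 0.9 = 0.1; likelihood ratio of a positive = 0.95/0.1 = 9.5.
Target posterior odds = 0.98/0.02 = 49.
Require 9.5ⁿ ≥ 49 ÷ (29/971) = 47579/29.
9.5³ = 857.375 falls short of 47579/29 but 9.5⁴ = 8145.0625 reaches it, so n = 4.

4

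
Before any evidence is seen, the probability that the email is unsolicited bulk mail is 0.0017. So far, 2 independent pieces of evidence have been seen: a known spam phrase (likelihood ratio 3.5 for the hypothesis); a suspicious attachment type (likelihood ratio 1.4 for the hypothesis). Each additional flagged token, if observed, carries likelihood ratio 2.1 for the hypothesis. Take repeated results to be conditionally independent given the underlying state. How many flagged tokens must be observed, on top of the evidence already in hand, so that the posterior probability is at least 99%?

13

Prior odds = 0.0017/0.9983 = 17/9983.
Combined Bayes factor of the evidence already in hand = 3.5 × 1.4 = 4.9.
Odds after that evidence = (17/9983) × 4.9 = 833/99830.
Target odds = 0.99/0.01 = 99.
Need 2.1ⁿ ≥ 99 ÷ (833/99830) = 9883170/833.
2.1¹² ≈7355.83 falls short of 9883170/833 but 2.1¹³ ≈15447.2 reaches it, so n = 13.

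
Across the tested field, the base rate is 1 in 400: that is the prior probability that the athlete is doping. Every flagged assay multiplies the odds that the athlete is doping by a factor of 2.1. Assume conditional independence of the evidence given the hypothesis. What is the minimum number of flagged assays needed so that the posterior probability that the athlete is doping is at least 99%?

15

Prior odds = 0.0025/0.9975 = 1/399.
Likelihood ratio per flagged assay = 2.1.
Target odds: 0.99 ÷ 0.01 = 99.
Require 2.1ⁿ ≥ 99 ÷ (1/399) = 39501.
2.1¹⁴ ≈32439.2 falls short of 39501 but 2.1¹⁵ ≈68122.3 reaches it, so n = 15.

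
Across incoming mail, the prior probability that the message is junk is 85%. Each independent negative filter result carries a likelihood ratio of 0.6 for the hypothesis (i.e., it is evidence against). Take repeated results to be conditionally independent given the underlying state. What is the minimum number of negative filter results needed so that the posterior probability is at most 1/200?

Prior odds: 0.85 ÷ 0.15 = 17/3.
Likelihood ratio per negative filter result = 0.6.
Target posterior odds = 0.005/0.995 = 1/199.
Require 0.6ⁿ ≤ 1/199 ÷ (17/3) = 3/3383.
0.6¹³ ≈0.00130607 is still above 3/3383 but 0.6¹⁴ ≈0.000783642 is at or below it, so n = 14.

14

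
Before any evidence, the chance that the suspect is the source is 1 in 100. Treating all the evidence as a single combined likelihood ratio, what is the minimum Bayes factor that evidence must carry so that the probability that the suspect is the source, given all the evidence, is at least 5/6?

Prior odds = 0.01/0.99 = 1/99.
Target odds = (5/6)/(1/6) = 5.
Required Bayes factor = 5 ÷ (1/99) = 495.

495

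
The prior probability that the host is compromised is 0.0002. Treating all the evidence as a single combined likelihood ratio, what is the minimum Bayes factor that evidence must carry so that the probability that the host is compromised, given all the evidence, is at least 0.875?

34993

Prior odds = 0.0002/0.9998 = 1/4999.
Target odds = 0.875/0.125 = 7.
Required Bayes factor = 7 ÷ (1/4999) = 34993.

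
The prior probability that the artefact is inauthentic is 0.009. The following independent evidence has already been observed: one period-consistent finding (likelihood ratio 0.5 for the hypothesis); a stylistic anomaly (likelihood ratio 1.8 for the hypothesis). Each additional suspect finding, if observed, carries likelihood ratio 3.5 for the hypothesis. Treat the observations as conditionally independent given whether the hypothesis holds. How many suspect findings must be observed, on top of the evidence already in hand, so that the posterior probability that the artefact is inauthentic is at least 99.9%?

Prior odds = 0.009/0.991 = 9/991.
Combined Bayes factor of the evidence already in hand = 0.5 × 1.8 = 0.9.
Odds after that evidence = (9/991) × 0.9 = 81/9910.
Target odds = 0.999/0.001 = 999.
Need 3.5ⁿ ≥ 999 ÷ (81/9910) = 366670/3.
3.5⁹ = 40353607/512 falls short of 366670/3 but 3.5¹⁰ = 282475249/1024 reaches it, so n = 10.

10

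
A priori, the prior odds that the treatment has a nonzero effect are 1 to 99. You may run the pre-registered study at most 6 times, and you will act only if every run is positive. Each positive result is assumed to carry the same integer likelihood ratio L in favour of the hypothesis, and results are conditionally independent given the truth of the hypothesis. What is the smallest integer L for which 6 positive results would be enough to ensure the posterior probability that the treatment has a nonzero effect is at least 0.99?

5

Prior odds = 1/99.
Target odds = 0.99/0.01 = 99.
Need L⁶ ≥ 99 ÷ (1/99) = 9801.
4⁶ = 4096 < 9801 ≤ 15625 = 5⁶, so L = 5.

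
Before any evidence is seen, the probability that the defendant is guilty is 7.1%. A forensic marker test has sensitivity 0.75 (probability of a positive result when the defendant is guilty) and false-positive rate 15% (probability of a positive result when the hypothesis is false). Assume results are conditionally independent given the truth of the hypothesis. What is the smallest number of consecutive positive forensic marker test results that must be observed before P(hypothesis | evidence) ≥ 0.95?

4

Prior odds = 0.071/0.929 = 71/929.
Likelihood ratio of a positive result = 0.75/0.15 = 5.
Target odds: 0.95 ÷ 0.05 = 19.
Need (71/929) × 5ⁿ ≥ 19, i.e. 5ⁿ ≥ 17651/71.
5³ = 125 falls short of 17651/71 but 5⁴ = 625 reaches it, so n = 4.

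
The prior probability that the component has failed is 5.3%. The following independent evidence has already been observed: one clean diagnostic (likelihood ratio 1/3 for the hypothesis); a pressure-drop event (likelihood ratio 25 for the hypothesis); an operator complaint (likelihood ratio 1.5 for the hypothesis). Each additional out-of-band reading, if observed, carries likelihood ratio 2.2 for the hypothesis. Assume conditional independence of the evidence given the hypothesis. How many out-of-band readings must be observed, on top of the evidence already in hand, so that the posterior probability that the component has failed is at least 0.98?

6

Prior odds = 0.053/0.947 = 53/947.
Combined Bayes factor of the evidence already in hand = (1/3) × 25 × 1.5 = 12.5.
Odds after that evidence = (53/947) × 12.5 = 1325/1894.
Target odds = 0.98/0.02 = 49.
Need 2.2ⁿ ≥ 49 ÷ (1325/1894) = 92806/1325.
2.2⁵ = 51.53632 falls short of 92806/1325 but 2.2⁶ = 1771561/15625 reaches it, so n = 6.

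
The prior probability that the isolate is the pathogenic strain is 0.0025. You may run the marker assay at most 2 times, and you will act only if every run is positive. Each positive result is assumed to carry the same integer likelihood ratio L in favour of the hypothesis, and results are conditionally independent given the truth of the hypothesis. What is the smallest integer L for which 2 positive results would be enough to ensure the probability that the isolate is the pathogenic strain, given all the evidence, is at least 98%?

140

Prior odds = 0.0025/0.9975 = 1/399.
Target odds = 0.98/0.02 = 49.
Need L² ≥ 49 ÷ (1/399) = 19551.
139² = 19321 < 19551 ≤ 19600 = 140², so L = 140.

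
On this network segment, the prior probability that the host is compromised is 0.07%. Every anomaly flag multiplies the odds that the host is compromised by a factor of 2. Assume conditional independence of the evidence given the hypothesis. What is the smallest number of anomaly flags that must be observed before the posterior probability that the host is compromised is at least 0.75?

13

Prior odds = 0.0007/0.9993 = 7/9993.
Likelihood ratio per anomaly flag = 2.
Target posterior odds = 0.75/0.25 = 3.
Require 2ⁿ ≥ 3 ÷ (7/9993) = 29979/7.
2¹² = 4096 falls short of 29979/7 but 2¹³ = 8192 reaches it, so n = 13.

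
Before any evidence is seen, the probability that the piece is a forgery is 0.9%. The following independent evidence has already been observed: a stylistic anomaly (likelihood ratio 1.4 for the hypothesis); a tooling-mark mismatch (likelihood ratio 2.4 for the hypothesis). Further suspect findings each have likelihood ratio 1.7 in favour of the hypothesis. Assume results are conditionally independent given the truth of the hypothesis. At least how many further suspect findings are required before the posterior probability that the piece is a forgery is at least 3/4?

Prior odds = 0.009/0.991 = 9/991.
Combined Bayes factor of the evidence already in hand = 1.4 × 2.4 = 3.36.
Odds after that evidence = (9/991) × 3.36 = 756/24775.
Target odds = 0.75/0.25 = 3.
Need 1.7ⁿ ≥ 3 ÷ (756/24775) = 24775/252.
1.7⁸ ≈69.7576 falls short of 24775/252 but 1.7⁹ ≈118.588 reaches it, so n = 9.

9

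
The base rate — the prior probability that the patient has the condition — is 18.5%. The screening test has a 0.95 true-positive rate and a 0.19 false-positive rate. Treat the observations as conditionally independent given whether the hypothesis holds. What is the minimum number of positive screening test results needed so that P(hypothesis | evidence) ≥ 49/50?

4

Prior odds: 0.185 ÷ 0.815 = 37/163.
Likelihood ratio of a positive result = 0.95/0.19 = 5.
Target odds: 0.98 ÷ 0.02 = 49.
Need (37/163) × 5ⁿ ≥ 49, i.e. 5ⁿ ≥ 7987/37.
5³ = 125 falls short of 7987/37 but 5⁴ = 625 reaches it, so n = 4.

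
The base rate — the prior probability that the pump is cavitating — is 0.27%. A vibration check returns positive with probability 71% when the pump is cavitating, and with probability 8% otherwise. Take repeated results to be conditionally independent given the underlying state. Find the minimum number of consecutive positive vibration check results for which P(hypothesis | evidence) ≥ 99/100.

5

Prior odds = 0.0027/0.9973 = 27/9973.
Likelihood ratio of a positive result = 0.71/0.08 = 8.875.
Target odds: 0.99 ÷ 0.01 = 99.
Require 8.875ⁿ ≥ 99 ÷ (27/9973) = 109703/3.
8.875⁴ = 25411681/4096 falls short of 109703/3 but 8.875⁵ ≈55060.7 reaches it, so n = 5.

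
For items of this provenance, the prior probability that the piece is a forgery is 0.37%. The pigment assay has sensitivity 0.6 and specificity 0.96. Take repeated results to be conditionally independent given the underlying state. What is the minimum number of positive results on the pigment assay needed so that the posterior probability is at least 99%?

Prior odds: 0.0037 ÷ 0.9963 = 37/9963.
False-positive rate = 1 − 0.96 = 0.04; likelihood ratio of a positive = 0.6/0.04 = 15.
Target posterior odds = 0.99/0.01 = 99.
Require 15ⁿ ≥ 99 ÷ (37/9963) = 986337/37.
15³ = 3375 falls short of 986337/37 but 15⁴ = 50625 reaches it, so n = 4.

4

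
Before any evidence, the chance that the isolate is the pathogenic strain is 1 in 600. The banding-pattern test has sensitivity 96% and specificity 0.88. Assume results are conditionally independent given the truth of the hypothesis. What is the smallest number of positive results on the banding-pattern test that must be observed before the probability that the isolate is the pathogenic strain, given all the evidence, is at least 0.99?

Prior odds: (1/600) ÷ (599/600) = 1/599.
False-positive rate = 1 − 0.88 = 0.12; likelihood ratio of a positive = 0.96/0.12 = 8.
Target posterior odds = 0.99/0.01 = 99.
Need (1/599) × 8ⁿ ≥ 99, i.e. 8ⁿ ≥ 59301.
8⁵ = 32768 falls short of 59301 but 8⁶ = 262144 reaches it, so n = 6.

6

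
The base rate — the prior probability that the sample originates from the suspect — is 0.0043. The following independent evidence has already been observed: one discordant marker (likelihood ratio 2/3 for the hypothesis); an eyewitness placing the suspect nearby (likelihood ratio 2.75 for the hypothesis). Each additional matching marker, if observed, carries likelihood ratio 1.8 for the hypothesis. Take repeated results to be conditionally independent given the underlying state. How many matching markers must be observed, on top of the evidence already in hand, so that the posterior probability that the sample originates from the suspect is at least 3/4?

11

Prior odds = 0.0043/0.9957 = 43/9957.
Combined Bayes factor of the evidence already in hand = (2/3) × 2.75 = 11/6.
Odds after that evidence = (43/9957) × 11/6 = 473/59742.
Target odds = 0.75/0.25 = 3.
Need 1.8ⁿ ≥ 3 ÷ (473/59742) = 179226/473.
1.8¹⁰ ≈357.047 falls short of 179226/473 but 1.8¹¹ ≈642.684 reaches it, so n = 11.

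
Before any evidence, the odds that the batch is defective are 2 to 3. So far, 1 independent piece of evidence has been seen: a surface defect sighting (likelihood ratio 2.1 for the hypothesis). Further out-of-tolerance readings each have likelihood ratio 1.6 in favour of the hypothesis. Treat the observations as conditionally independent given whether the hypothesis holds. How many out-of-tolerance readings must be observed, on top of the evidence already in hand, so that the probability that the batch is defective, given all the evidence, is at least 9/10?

Prior odds = 2/3.
Bayes factor of the evidence already in hand = 2.1.
Odds after that evidence = (2/3) × 2.1 = 1.4.
Target odds = 0.9/0.1 = 9.
Need 1.6ⁿ ≥ 9 ÷ 1.4 = 45/7.
1.6³ = 4.096 falls short of 45/7 but 1.6⁴ = 6.5536 reaches it, so n = 4.

4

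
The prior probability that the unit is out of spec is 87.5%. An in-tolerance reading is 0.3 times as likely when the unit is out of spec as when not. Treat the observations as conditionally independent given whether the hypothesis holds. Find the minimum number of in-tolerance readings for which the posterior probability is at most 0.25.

Prior odds = 0.875/0.125 = 7.
Likelihood ratio per in-tolerance reading = 0.3.
Target odds: 0.25 ÷ 0.75 = 1/3.
Need 7 × 0.3ⁿ ≤ 1/3, i.e. 0.3ⁿ ≤ 1/21.
0.3² = 0.09 is still above 1/21 but 0.3³ = 0.027 is at or below it, so n = 3.

3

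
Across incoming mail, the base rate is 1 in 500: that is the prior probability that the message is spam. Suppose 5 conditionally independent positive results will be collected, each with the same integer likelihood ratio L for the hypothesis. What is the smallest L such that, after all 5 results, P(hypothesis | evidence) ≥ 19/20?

7

Prior odds = 0.002/0.998 = 1/499.
Target odds = 0.95/0.05 = 19.
Need L⁵ ≥ 19 ÷ (1/499) = 9481.
6⁵ = 7776 < 9481 ≤ 16807 = 7⁵, so L = 7.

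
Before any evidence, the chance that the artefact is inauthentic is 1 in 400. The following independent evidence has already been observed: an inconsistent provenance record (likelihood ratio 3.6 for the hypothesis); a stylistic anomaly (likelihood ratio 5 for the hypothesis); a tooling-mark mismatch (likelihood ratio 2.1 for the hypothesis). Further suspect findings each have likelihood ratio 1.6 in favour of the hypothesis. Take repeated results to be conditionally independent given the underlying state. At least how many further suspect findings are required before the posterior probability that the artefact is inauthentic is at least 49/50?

14

Prior odds = 0.0025/0.9975 = 1/399.
Combined Bayes factor of the evidence already in hand = 3.6 × 5 × 2.1 = 37.8.
Odds after that evidence = (1/399) × 37.8 = 9/95.
Target odds = 0.98/0.02 = 49.
Need 1.6ⁿ ≥ 49 ÷ (9/95) = 4655/9.
1.6¹³ ≈450.36 falls short of 4655/9 but 1.6¹⁴ ≈720.576 reaches it, so n = 14.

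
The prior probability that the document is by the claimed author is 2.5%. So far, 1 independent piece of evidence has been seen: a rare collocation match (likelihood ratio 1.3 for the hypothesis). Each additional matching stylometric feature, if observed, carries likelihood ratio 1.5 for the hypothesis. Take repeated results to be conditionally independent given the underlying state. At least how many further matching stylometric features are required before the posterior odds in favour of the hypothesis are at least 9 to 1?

14

Prior odds = 0.025/0.975 = 1/39.
Bayes factor of the evidence already in hand = 1.3.
Odds after that evidence = (1/39) × 1.3 = 1/30.
Target odds = 9.
Need 1.5ⁿ ≥ 9 ÷ (1/30) = 270.
1.5¹³ = 1594323/8192 falls short of 270 but 1.5¹⁴ = 4782969/16384 reaches it, so n = 14.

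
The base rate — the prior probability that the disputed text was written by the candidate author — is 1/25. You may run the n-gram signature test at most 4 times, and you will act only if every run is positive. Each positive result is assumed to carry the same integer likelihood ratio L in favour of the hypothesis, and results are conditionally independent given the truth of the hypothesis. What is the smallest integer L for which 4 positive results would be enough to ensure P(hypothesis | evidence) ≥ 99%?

7

Prior odds = 0.04/0.96 = 1/24.
Target odds = 0.99/0.01 = 99.
Need L⁴ ≥ 99 ÷ (1/24) = 2376.
6⁴ = 1296 < 2376 ≤ 2401 = 7⁴, so L = 7.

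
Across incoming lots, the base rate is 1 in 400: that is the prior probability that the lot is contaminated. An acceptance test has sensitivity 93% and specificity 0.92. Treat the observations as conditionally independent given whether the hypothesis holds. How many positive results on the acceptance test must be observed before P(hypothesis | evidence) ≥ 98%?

5

Prior odds: 0.0025 ÷ 0.9975 = 1/399.
False-positive rate = 1 − 0.92 = 0.08; likelihood ratio of a positive = 0.93/0.08 = 11.625.
Target posterior odds = 0.98/0.02 = 49.
Need (1/399) × 11.625ⁿ ≥ 49, i.e. 11.625ⁿ ≥ 19551.
11.625⁴ = 74805201/4096 falls short of 19551 but 11.625⁵ ≈212307 reaches it, so n = 5.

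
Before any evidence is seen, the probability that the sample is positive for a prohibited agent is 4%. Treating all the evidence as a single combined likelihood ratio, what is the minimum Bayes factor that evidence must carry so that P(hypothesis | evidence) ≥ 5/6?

Prior odds = 0.04/0.96 = 1/24.
Target odds = (5/6)/(1/6) = 5.
Required Bayes factor = 5 ÷ (1/24) = 120.

120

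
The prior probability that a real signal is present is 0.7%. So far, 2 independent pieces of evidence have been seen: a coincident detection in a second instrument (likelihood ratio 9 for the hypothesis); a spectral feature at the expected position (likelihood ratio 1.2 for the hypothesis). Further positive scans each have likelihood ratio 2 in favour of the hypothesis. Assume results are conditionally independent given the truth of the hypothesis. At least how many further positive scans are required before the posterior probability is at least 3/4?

6

Prior odds = 0.007/0.993 = 7/993.
Combined Bayes factor of the evidence already in hand = 9 × 1.2 = 10.8.
Odds after that evidence = (7/993) × 10.8 = 126/1655.
Target odds = 0.75/0.25 = 3.
Need 2ⁿ ≥ 3 ÷ (126/1655) = 1655/42.
2⁵ = 32 falls short of 1655/42 but 2⁶ = 64 reaches it, so n = 6.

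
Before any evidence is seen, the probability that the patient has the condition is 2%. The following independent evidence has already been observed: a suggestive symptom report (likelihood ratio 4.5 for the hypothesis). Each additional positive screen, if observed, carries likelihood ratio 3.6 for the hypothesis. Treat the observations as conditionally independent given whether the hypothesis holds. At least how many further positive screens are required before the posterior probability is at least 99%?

6

Prior odds = 0.02/0.98 = 1/49.
Bayes factor of the evidence already in hand = 4.5.
Odds after that evidence = (1/49) × 4.5 = 9/98.
Target odds = 0.99/0.01 = 99.
Need 3.6ⁿ ≥ 99 ÷ (9/98) = 1078.
3.6⁵ = 604.66176 falls short of 1078 but 3.6⁶ = 34012224/15625 reaches it, so n = 6.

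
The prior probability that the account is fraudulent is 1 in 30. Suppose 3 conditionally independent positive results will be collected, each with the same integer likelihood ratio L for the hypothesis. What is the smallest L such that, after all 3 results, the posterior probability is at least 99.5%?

18

Prior odds = (1/30)/(29/30) = 1/29.
Target odds = 0.995/0.005 = 199.
Need L³ ≥ 199 ÷ (1/29) = 5771.
17³ = 4913 < 5771 ≤ 5832 = 18³, so L = 18.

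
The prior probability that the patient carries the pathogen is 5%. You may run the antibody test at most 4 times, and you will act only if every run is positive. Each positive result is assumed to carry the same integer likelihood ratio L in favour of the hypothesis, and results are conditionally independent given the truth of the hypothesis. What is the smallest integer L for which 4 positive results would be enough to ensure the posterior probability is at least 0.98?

6

Prior odds = 0.05/0.95 = 1/19.
Target odds = 0.98/0.02 = 49.
Need L⁴ ≥ 49 ÷ (1/19) = 931.
5⁴ = 625 < 931 ≤ 1296 = 6⁴, so L = 6.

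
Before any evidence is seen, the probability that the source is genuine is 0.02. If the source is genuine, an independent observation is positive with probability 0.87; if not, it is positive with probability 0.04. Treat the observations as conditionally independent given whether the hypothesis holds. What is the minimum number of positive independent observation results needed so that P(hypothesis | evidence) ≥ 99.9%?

4

Prior odds: 0.02 ÷ 0.98 = 1/49.
Likelihood ratio of a positive = 0.87/0.04 = 21.75.
Target odds: 0.999 ÷ 0.001 = 999.
Require 21.75ⁿ ≥ 999 ÷ (1/49) = 48951.
21.75³ = 658503/64 falls short of 48951 but 21.75⁴ = 57289761/256 reaches it, so n = 4.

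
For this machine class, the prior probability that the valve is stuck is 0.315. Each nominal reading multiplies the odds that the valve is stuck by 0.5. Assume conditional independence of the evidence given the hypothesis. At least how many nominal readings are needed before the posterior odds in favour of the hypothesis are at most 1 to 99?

Prior odds = 0.315/0.685 = 63/137.
Likelihood ratio per nominal reading = 0.5.
Target odds = 1/99.
Need (63/137) × 0.5ⁿ ≤ 1/99, i.e. 0.5ⁿ ≤ 137/6237.
0.5⁵ = 0.03125 is still above 137/6237 but 0.5⁶ = 0.015625 is at or below it, so n = 6.

6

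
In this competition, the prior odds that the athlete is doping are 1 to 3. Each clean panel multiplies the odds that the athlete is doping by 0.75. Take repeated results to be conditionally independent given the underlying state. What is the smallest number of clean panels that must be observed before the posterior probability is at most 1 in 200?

15

Prior odds = 1/3.
Likelihood ratio per clean panel = 0.75.
Target posterior odds = 0.005/0.995 = 1/199.
Need (1/3) × 0.75ⁿ ≤ 1/199, i.e. 0.75ⁿ ≤ 3/199.
0.75¹⁴ = 4782969/268435456 is still above 3/199 but 0.75¹⁵ ≈0.0133635 is at or below it, so n = 15.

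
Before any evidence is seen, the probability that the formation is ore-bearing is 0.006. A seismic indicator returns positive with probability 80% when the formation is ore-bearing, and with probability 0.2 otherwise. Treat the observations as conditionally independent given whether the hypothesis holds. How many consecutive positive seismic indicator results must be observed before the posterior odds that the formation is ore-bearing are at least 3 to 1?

Prior odds: 0.006 ÷ 0.994 = 3/497.
Likelihood ratio of a positive result = 0.8/0.2 = 4.
Target odds = 3.
Require 4ⁿ ≥ 3 ÷ (3/497) = 497.
4⁴ = 256 falls short of 497 but 4⁵ = 1024 reaches it, so n = 5.

5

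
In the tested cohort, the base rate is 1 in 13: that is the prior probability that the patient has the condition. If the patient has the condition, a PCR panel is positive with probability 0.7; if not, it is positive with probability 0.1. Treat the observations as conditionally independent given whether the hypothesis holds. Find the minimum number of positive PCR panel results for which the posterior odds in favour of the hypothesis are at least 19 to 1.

3

Prior odds: (1/13) ÷ (12/13) = 1/12.
Likelihood ratio of a positive = 0.7/0.1 = 7.
Target odds = 19.
Need (1/12) × 7ⁿ ≥ 19, i.e. 7ⁿ ≥ 228.
7² = 49 falls short of 228 but 7³ = 343 reaches it, so n = 3.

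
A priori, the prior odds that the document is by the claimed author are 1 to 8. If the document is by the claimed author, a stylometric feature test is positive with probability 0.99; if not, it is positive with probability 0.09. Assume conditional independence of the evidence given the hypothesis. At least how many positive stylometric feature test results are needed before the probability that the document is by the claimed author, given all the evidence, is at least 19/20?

Prior odds = 0.125.
Likelihood ratio of a positive = 0.99/0.09 = 11.
Target odds: 0.95 ÷ 0.05 = 19.
Require 11ⁿ ≥ 19 ÷ 0.125 = 152.
11² = 121 falls short of 152 but 11³ = 1331 reaches it, so n = 3.

3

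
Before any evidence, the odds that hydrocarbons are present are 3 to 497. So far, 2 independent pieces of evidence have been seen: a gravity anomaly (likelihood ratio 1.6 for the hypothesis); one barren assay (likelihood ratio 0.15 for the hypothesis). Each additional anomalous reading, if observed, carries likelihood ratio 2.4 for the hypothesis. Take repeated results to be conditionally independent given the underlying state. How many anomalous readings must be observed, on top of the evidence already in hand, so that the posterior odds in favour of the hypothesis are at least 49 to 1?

12

Prior odds = 3/497.
Combined Bayes factor of the evidence already in hand = 1.6 × 0.15 = 0.24.
Odds after that evidence = (3/497) × 0.24 = 18/12425.
Target odds = 49.
Need 2.4ⁿ ≥ 49 ÷ (18/12425) = 608825/18.
2.4¹¹ ≈15216.8 falls short of 608825/18 but 2.4¹² ≈36520.3 reaches it, so n = 12.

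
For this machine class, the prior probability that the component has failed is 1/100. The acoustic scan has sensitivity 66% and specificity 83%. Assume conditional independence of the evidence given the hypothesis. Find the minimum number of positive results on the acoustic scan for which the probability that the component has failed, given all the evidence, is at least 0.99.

7

Prior odds: 0.01 ÷ 0.99 = 1/99.
False-positive rate = 1 − 0.83 = 0.17; likelihood ratio of a positive = 0.66/0.17 = 66/17.
Target odds: 0.99 ÷ 0.01 = 99.
Need (1/99) × (66/17)ⁿ ≥ 99, i.e. (66/17)ⁿ ≥ 9801.
(66/17)⁶ ≈3424.29 falls short of 9801 but (66/17)⁷ ≈13294.3 reaches it, so n = 7.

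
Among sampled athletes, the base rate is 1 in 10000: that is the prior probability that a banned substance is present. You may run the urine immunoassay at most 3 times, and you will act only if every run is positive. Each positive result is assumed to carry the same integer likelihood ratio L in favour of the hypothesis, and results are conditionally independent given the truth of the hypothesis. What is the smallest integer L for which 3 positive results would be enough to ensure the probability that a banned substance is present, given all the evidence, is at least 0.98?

Prior odds = 0.0001/0.9999 = 1/9999.
Target odds = 0.98/0.02 = 49.
Need L³ ≥ 49 ÷ (1/9999) = 489951.
78³ = 474552 < 489951 ≤ 493039 = 79³, so L = 79.

79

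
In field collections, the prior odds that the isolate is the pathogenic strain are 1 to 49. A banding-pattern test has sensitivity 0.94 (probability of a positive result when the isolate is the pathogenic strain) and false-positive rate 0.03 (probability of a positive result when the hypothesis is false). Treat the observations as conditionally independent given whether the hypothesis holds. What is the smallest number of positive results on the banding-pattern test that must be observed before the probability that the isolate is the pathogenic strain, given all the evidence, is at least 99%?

3

Prior odds = 1/49.
Likelihood ratio of a positive result = 0.94/0.03 = 94/3.
Target odds: 0.99 ÷ 0.01 = 99.
Need (1/49) × (94/3)ⁿ ≥ 99, i.e. (94/3)ⁿ ≥ 4851.
(94/3)² = 8836/9 falls short of 4851 but (94/3)³ = 830584/27 reaches it, so n = 3.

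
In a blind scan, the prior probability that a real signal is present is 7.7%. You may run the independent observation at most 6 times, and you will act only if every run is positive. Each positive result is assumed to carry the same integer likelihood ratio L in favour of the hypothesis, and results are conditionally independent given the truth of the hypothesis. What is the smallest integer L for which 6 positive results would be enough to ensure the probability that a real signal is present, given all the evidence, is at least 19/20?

3

Prior odds = 0.077/0.923 = 77/923.
Target odds = 0.95/0.05 = 19.
Need L⁶ ≥ 19 ÷ (77/923) = 17537/77.
2⁶ = 64 < 17537/77 ≤ 729 = 3⁶, so L = 3.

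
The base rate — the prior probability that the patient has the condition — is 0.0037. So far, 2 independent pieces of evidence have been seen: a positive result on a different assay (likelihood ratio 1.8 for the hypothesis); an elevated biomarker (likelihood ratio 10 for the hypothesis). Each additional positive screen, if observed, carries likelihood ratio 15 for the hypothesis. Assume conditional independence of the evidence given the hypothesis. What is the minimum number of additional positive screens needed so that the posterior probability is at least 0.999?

Prior odds = 0.0037/0.9963 = 37/9963.
Combined Bayes factor of the evidence already in hand = 1.8 × 10 = 18.
Odds after that evidence = (37/9963) × 18 = 74/1107.
Target odds = 0.999/0.001 = 999.
Need 15ⁿ ≥ 999 ÷ (74/1107) = 14944.5.
15³ = 3375 falls short of 14944.5 but 15⁴ = 50625 reaches it, so n = 4.

4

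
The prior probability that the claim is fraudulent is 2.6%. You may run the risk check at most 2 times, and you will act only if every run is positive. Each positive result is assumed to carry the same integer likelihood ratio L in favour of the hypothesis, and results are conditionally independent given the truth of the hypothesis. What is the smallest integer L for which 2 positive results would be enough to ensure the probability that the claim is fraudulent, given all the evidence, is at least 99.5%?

Prior odds = 0.026/0.974 = 13/487.
Target odds = 0.995/0.005 = 199.
Need L² ≥ 199 ÷ (13/487) = 96913/13.
86² = 7396 < 96913/13 ≤ 7569 = 87², so L = 87.

87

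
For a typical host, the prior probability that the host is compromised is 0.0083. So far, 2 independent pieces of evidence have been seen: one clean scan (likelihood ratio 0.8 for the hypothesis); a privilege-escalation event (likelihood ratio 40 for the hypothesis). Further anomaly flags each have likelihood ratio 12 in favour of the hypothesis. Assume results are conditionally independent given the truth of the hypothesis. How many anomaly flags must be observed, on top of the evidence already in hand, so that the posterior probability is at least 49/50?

3

Prior odds = 0.0083/0.9917 = 83/9917.
Combined Bayes factor of the evidence already in hand = 0.8 × 40 = 32.
Odds after that evidence = (83/9917) × 32 = 2656/9917.
Target odds = 0.98/0.02 = 49.
Need 12ⁿ ≥ 49 ÷ (2656/9917) = 485933/2656.
12² = 144 falls short of 485933/2656 but 12³ = 1728 reaches it, so n = 3.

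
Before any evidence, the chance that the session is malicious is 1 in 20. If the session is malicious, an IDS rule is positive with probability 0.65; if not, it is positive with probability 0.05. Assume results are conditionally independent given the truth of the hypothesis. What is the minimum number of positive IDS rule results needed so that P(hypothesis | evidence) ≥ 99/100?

3

Prior odds: 0.05 ÷ 0.95 = 1/19.
Likelihood ratio of a positive = 0.65/0.05 = 13.
Target posterior odds = 0.99/0.01 = 99.
Need (1/19) × 13ⁿ ≥ 99, i.e. 13ⁿ ≥ 1881.
13² = 169 falls short of 1881 but 13³ = 2197 reaches it, so n = 3.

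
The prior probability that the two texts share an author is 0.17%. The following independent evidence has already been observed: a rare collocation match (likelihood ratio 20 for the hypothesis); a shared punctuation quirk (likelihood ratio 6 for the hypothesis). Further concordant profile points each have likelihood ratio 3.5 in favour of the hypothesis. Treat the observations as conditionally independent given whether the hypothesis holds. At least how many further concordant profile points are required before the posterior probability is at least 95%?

Prior odds = 0.0017/0.9983 = 17/9983.
Combined Bayes factor of the evidence already in hand = 20 × 6 = 120.
Odds after that evidence = (17/9983) × 120 = 2040/9983.
Target odds = 0.95/0.05 = 19.
Need 3.5ⁿ ≥ 19 ÷ (2040/9983) = 189677/2040.
3.5³ = 42.875 falls short of 189677/2040 but 3.5⁴ = 150.0625 reaches it, so n = 4.

4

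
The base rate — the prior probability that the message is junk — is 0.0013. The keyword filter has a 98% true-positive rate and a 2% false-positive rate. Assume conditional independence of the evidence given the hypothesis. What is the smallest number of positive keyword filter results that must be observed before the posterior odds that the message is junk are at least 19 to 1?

3

Prior odds: 0.0013 ÷ 0.9987 = 13/9987.
Likelihood ratio of a positive result = 0.98/0.02 = 49.
Target odds = 19.
Need (13/9987) × 49ⁿ ≥ 19, i.e. 49ⁿ ≥ 189753/13.
49² = 2401 falls short of 189753/13 but 49³ = 117649 reaches it, so n = 3.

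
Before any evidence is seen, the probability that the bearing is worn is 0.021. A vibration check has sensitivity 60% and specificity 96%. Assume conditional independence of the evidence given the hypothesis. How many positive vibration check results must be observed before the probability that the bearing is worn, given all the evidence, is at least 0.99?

4

Prior odds: 0.021 ÷ 0.979 = 21/979.
False-positive rate = 1 − 0.96 = 0.04; likelihood ratio of a positive = 0.6/0.04 = 15.
Target posterior odds = 0.99/0.01 = 99.
Require 15ⁿ ≥ 99 ÷ (21/979) = 32307/7.
15³ = 3375 falls short of 32307/7 but 15⁴ = 50625 reaches it, so n = 4.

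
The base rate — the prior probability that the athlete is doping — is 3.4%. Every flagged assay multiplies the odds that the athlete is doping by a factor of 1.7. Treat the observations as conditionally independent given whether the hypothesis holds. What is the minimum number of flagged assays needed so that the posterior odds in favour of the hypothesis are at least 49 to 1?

Prior odds: 0.034 ÷ 0.966 = 17/483.
Likelihood ratio per flagged assay = 1.7.
Target odds = 49.
Require 1.7ⁿ ≥ 49 ÷ (17/483) = 23667/17.
1.7¹³ ≈990.458 falls short of 23667/17 but 1.7¹⁴ ≈1683.78 reaches it, so n = 14.

14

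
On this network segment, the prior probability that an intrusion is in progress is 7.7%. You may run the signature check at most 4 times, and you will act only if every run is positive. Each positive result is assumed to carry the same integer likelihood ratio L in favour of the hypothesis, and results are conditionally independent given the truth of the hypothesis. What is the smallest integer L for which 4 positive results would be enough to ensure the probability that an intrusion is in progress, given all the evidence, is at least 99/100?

Prior odds = 0.077/0.923 = 77/923.
Target odds = 0.99/0.01 = 99.
Need L⁴ ≥ 99 ÷ (77/923) = 8307/7.
5⁴ = 625 < 8307/7 ≤ 1296 = 6⁴, so L = 6.

6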